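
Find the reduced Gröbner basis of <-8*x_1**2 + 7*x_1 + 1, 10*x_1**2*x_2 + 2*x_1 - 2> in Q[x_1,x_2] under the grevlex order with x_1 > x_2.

f_1 = -8*x_1**2 + 7*x_1 + 1, LT = x_1**2.
f_2 = 10*x_1**2*x_2 + 2*x_1 - 2, LT = x_1**2*x_2.

S(f_1,f_2): lcm = x_1**2*x_2. S = -7/8*x_1*x_2 - 1/5*x_1 - 1/8*x_2 + 1/5.
  reduce S modulo (f_1, f_2):
  remainder -7/8*x_1*x_2 - 1/5*x_1 - 1/8*x_2 + 1/5 ≠ 0; add g_3 = -7/8*x_1*x_2 - 1/5*x_1 - 1/8*x_2 + 1/5 to the basis.

S(f_1,g_3): lcm = x_1**2*x_2. S = -8/35*x_1**2 - 57/56*x_1*x_2 + 8/35*x_1 - 1/8*x_2.
  reduce S modulo (f_1, f_2, g_3):
  remainder 64/245*x_1 + 1/49*x_2 - 64/245 ≠ 0; add g_4 = 64/245*x_1 + 1/49*x_2 - 64/245 to the basis.

S(f_2,g_4): lcm = x_1**2*x_2. S = -5/64*x_1*x_2**2 + x_1*x_2 + 1/5*x_1 - 1/5.
  reduce S modulo (f_1, f_2, g_3, g_4):
  remainder 5/448*x_2**2 - 9/56*x_2 ≠ 0; add g_5 = 5/448*x_2**2 - 9/56*x_2 to the basis.

The other S-polynomials (S(f_2,g_3), S(f_1,g_4), S(g_3,g_4), S(f_1,g_5), S(f_2,g_5), S(g_3,g_5), S(g_4,g_5)) all reduce to 0 modulo the current basis, so we have a Gröbner basis.
Inter-reduce: drop elements whose leading term is divisible by another's, tail-reduce, and make monic.

G = {x_2**2 - 72/5*x_2, x_1 + 5/64*x_2 - 1}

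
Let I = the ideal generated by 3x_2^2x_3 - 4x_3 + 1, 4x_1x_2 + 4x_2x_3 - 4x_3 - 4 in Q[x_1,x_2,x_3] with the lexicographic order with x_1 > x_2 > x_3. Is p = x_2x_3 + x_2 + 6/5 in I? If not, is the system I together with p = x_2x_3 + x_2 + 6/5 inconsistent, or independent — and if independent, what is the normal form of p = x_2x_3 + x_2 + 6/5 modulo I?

x_2x_3 + x_2 + 6/5 is independent of I; its normal form modulo I is x_2x_3 + x_2 + 6/5.

First compute the reduced Gröbner basis of I by Buchberger's algorithm.
f_1 = 3x_2^2x_3 - 4x_3 + 1, LT = x_2^2x_3.
f_2 = 4x_1x_2 + 4x_2x_3 - 4x_3 - 4, LT = x_1x_2.

S(f_1,f_2): lcm = x_1x_2^2x_3. S = -4/3x_1x_3 + 1/3x_1 - x_2^2x_3^2 + x_2x_3^2 + x_2x_3.
  reduce S modulo (f_1, f_2):
  remainder -4/3x_1x_3 + 1/3x_1 + x_2x_3^2 + x_2x_3 - 4/3x_3^2 + 1/3x_3 ≠ 0; add h_3 = -4/3x_1x_3 + 1/3x_1 + x_2x_3^2 + x_2x_3 - 4/3x_3^2 + 1/3x_3 to the basis.

The other S-polynomials (S(f_1,h_3), S(f_2,h_3)) all reduce to 0 modulo the current basis, so we have a Gröbner basis.
Inter-reduce: drop elements whose leading term is divisible by another's, tail-reduce, and make monic.
Reduced Gröbner basis: {x_1x_2 + x_2x_3 - x_3 - 1, x_1x_3 - 1/4x_1 - 3/4x_2x_3^2 - 3/4x_2x_3 + x_3^2 - 1/4x_3, x_2^2x_3 - 4/3x_3 + 1/3}.
Label its elements g_1 = x_1x_2 + x_2x_3 - x_3 - 1, g_2 = x_1x_3 - 1/4x_1 - 3/4x_2x_3^2 - 3/4x_2x_3 + x_3^2 - 1/4x_3, g_3 = x_2^2x_3 - 4/3x_3 + 1/3.

Reduce p = x_2x_3 + x_2 + 6/5 modulo G:
  leading term x_2x_3: no divisor's leading term divides it; move x_2x_3 to the remainder.
  leading term x_2: no divisor's leading term divides it; move x_2 to the remainder.
  leading term 1: no divisor's leading term divides it; move 6/5 to the remainder.
  normal form = x_2x_3 + x_2 + 6/5.
The normal form is nonzero, so p ∉ I. Since p minus its normal form lies in I, I + (p) = I + (r) where r = x_2x_3 + x_2 + 6/5; decide whether this ideal is the whole ring.
Run Buchberger on G together with r (pairs among the g_i already reduce to 0 since G is a Gröbner basis):
g_1 = x_1x_2 + x_2x_3 - x_3 - 1, LT = x_1x_2.
g_2 = x_1x_3 - 1/4x_1 - 3/4x_2x_3^2 - 3/4x_2x_3 + x_3^2 - 1/4x_3, LT = x_1x_3.
g_3 = x_2^2x_3 - 4/3x_3 + 1/3, LT = x_2^2x_3.
r = x_2x_3 + x_2 + 6/5, LT = x_2x_3.

S(g_1,r): lcm = x_1x_2x_3. S = -x_1x_2 - 6/5x_1 + x_2x_3^2 - x_3^2 - x_3.
  reduce S modulo (g_1, g_2, g_3, r):
  remainder -6/5x_1 - x_3^2 - 16/5x_3 - 1 ≠ 0; add m_5 = -6/5x_1 - x_3^2 - 16/5x_3 - 1 to the basis.

S(g_3,r): lcm = x_2^2x_3. S = -x_2^2 - 6/5x_2 - 4/3x_3 + 1/3.
  reduce S modulo (g_1, g_2, g_3, r, m_5):
  remainder -x_2^2 - 6/5x_2 - 4/3x_3 + 1/3 ≠ 0; add m_6 = -x_2^2 - 6/5x_2 - 4/3x_3 + 1/3 to the basis.

S(g_2,m_5): lcm = x_1x_3. S = -1/4x_1 - 3/4x_2x_3^2 - 3/4x_2x_3 - 5/6x_3^3 - 5/3x_3^2 - 13/12x_3.
  reduce S modulo (g_1, g_2, g_3, r, m_5, m_6):
  remainder -5/6x_3^3 - 35/24x_3^2 + 29/60x_3 + 5/24 ≠ 0; add m_7 = -5/6x_3^3 - 35/24x_3^2 + 29/60x_3 + 5/24 to the basis.

S(g_1,m_6): lcm = x_1x_2^2. S = -6/5x_1x_2 - 4/3x_1x_3 + 1/3x_1 + x_2^2x_3 - x_2x_3 - x_2.
  reduce S modulo (g_1, g_2, g_3, r, m_5, m_6, m_7):
  remainder -6/5x_2 + 4/3x_3^2 + x_3 - 133/75 ≠ 0; add m_8 = -6/5x_2 + 4/3x_3^2 + x_3 - 133/75 to the basis.

The other S-polynomials (S(g_1,g_2), S(g_1,g_3), S(g_2,g_3), S(g_2,r), S(g_1,m_5), S(g_3,m_5), S(r,m_5), S(g_2,m_6), S(g_3,m_6), S(r,m_6), S(m_5,m_6), S(g_1,m_7), S(g_2,m_7), S(g_3,m_7), S(r,m_7), S(m_5,m_7), S(m_6,m_7), S(g_1,m_8), S(g_2,m_8), S(g_3,m_8), S(r,m_8), S(m_5,m_8), S(m_6,m_8), S(m_7,m_8)) all reduce to 0 modulo the current basis, so we have a Gröbner basis.
Inter-reduce: drop elements whose leading term is divisible by another's, tail-reduce, and make monic.
Reduced Gröbner basis: {x_1 + 5/6x_3^2 + 8/3x_3 + 5/6, x_2 - 10/9x_3^2 - 5/6x_3 + 133/90, x_3^3 + 7/4x_3^2 - 29/50x_3 - 1/4}.
The reduced Gröbner basis of I + (p) is {x_1 + 5/6x_3^2 + 8/3x_3 + 5/6, x_2 - 10/9x_3^2 - 5/6x_3 + 133/90, x_3^3 + 7/4x_3^2 - 29/50x_3 - 1/4} ≠ {1}, a proper ideal, so the enlarged system stays consistent: p is independent of I, with normal form x_2x_3 + x_2 + 6/5.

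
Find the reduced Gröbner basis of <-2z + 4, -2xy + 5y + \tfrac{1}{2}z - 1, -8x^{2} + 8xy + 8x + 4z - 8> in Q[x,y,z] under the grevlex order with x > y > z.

G = {x^{2} - x - \tfrac{5}{2}y, xy - \tfrac{5}{2}y, y^{2} - \tfrac{3}{2}y, z - 2}

f_1 = -2z + 4, LT = z.
f_2 = -2xy + 5y + \tfrac{1}{2}z - 1, LT = xy.
f_3 = -8x^{2} + 8xy + 8x + 4z - 8, LT = x^{2}.

S(f_2,f_3): lcm = x^{2}y. S = xy^{2} - \tfrac{3}{2}xy - \tfrac{1}{4}xz + \tfrac{1}{2}yz + \tfrac{1}{2}x - y.
  reduce S modulo (f_1, f_2, f_3):
  remainder \tfrac{5}{2}y^{2} - \tfrac{15}{4}y ≠ 0; add g_4 = \tfrac{5}{2}y^{2} - \tfrac{15}{4}y to the basis.

The other S-polynomials (S(f_1,f_2), S(f_1,f_3), S(f_1,g_4), S(f_2,g_4), S(f_3,g_4)) all reduce to 0 modulo the current basis, so we have a Gröbner basis.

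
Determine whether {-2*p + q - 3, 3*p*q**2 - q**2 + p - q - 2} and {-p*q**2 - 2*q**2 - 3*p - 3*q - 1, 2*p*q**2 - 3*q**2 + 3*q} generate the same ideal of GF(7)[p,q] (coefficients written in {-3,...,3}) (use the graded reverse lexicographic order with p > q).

For a fixed monomial order, each ideal has a unique reduced Gröbner basis; comparing bases decides equality.
Buchberger on the first generating set:
f_1 = -2*p + q - 3, LT = p.
f_2 = 3*p*q**2 - q**2 + p - q - 2, LT = p*q**2.

S(f_1,f_2): lcm = p*q**2. S = 3*q**3 + 3*q**2 + 2*p - 2*q + 3.
  reduce S modulo (f_1, f_2):
  remainder 3*q**3 + 3*q**2 - q ≠ 0; add g_3 = 3*q**3 + 3*q**2 - q to the basis.

The other S-polynomials (S(f_1,g_3), S(f_2,g_3)) all reduce to 0 modulo the current basis, so we have a Gröbner basis.
Inter-reduce: drop elements whose leading term is divisible by another's, tail-reduce, and make monic.
Reduced Gröbner basis: {q**3 + q**2 + 2*q, p + 3*q - 2}.

Buchberger on the second generating set:
h_1 = -p*q**2 - 2*q**2 - 3*p - 3*q - 1, LT = p*q**2.
h_2 = 2*p*q**2 - 3*q**2 + 3*q, LT = p*q**2.

S(h_1,h_2): lcm = p*q**2. S = 3*p - 2*q + 1.
  reduce S modulo (h_1, h_2):
  remainder 3*p - 2*q + 1 ≠ 0; add k_3 = 3*p - 2*q + 1 to the basis.

S(h_1,k_3): lcm = p*q**2. S = 3*q**3 - 3*q**2 + 3*p + 3*q + 1.
  reduce S modulo (h_1, h_2, k_3):
  remainder 3*q**3 - 3*q**2 - 2*q ≠ 0; add k_4 = 3*q**3 - 3*q**2 - 2*q to the basis.

The other S-polynomials (S(h_2,k_3), S(h_1,k_4), S(h_2,k_4), S(k_3,k_4)) all reduce to 0 modulo the current basis, so we have a Gröbner basis.
Inter-reduce: drop elements whose leading term is divisible by another's, tail-reduce, and make monic.
Reduced Gröbner basis: {q**3 - q**2 - 3*q, p - 3*q - 2}.

Since the reduced bases disagree, the two ideals are not the same.

No, the ideals differ.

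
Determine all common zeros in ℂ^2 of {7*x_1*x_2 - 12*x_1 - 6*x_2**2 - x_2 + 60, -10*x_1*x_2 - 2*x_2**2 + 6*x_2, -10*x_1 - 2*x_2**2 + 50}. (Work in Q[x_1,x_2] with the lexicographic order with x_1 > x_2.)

{(5, 0)}

Compute a lex Gröbner basis by Buchberger's algorithm.
f_1 = 7*x_1*x_2 - 12*x_1 - 6*x_2**2 - x_2 + 60, LT = x_1*x_2.
f_2 = -10*x_1*x_2 - 2*x_2**2 + 6*x_2, LT = x_1*x_2.
f_3 = -10*x_1 - 2*x_2**2 + 50, LT = x_1.

S(f_1,f_2): lcm = x_1*x_2. S = -12/7*x_1 - 37/35*x_2**2 + 16/35*x_2 + 60/7.
  leading term x_1: subtract (6/35)·f_3 from -12/7*x_1 - 37/35*x_2**2 + 16/35*x_2 + 60/7 → -5/7*x_2**2 + 16/35*x_2
  leading term x_2**2: no divisor's leading term divides it; move -5/7*x_2**2 to the remainder.
  leading term x_2: no divisor's leading term divides it; move 16/35*x_2 to the remainder.
  remainder -5/7*x_2**2 + 16/35*x_2 ≠ 0; add h_4 = -5/7*x_2**2 + 16/35*x_2 to the basis.

S(f_1,f_3): lcm = x_1*x_2. S = -12/7*x_1 - 1/5*x_2**3 - 6/7*x_2**2 + 34/7*x_2 + 60/7.
  leading term x_1: subtract (6/35)·f_3 from -12/7*x_1 - 1/5*x_2**3 - 6/7*x_2**2 + 34/7*x_2 + 60/7 → -1/5*x_2**3 - 18/35*x_2**2 + 34/7*x_2
  leading term x_2**3: subtract (7/25*x_2)·h_4 from -1/5*x_2**3 - 18/35*x_2**2 + 34/7*x_2 → -562/875*x_2**2 + 34/7*x_2
  leading term x_2**2: subtract (562/625)·h_4 from -562/875*x_2**2 + 34/7*x_2 → 13894/3125*x_2
  leading term x_2: no divisor's leading term divides it; move 13894/3125*x_2 to the remainder.
  remainder 13894/3125*x_2 ≠ 0; add h_5 = 13894/3125*x_2 to the basis.

The other S-polynomials (S(f_2,f_3), S(f_1,h_4), S(f_2,h_4), S(f_3,h_4), S(f_1,h_5), S(f_2,h_5), S(f_3,h_5), S(h_4,h_5)) all reduce to 0 modulo the current basis, so we have a Gröbner basis.
Inter-reduce: drop elements whose leading term is divisible by another's, tail-reduce, and make monic.
Reduced Gröbner basis: {x_1 - 5, x_2}.

The lex basis is triangular: the last element involves only x_2. Solving x_2 = 0 gives x_2 ∈ {0}; substituting each value into the earlier elements determines the remaining variables.
  x_2 = 0: the earlier basis element becomes x_1 - 5 = 0, giving x_1 = 5 — point (5, 0).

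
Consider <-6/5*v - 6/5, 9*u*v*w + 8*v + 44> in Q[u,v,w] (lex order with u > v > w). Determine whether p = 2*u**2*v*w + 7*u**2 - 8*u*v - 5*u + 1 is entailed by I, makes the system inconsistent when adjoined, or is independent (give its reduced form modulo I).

First compute the reduced Gröbner basis of I by Buchberger's algorithm.
f_1 = -6/5*v - 6/5, LT = v.
f_2 = 9*u*v*w + 8*v + 44, LT = u*v*w.

S(f_1,f_2): lcm = u*v*w. S = u*w - 8/9*v - 44/9.
  leading term u*w: no divisor's leading term divides it; move u*w to the remainder.
  leading term v: subtract (20/27)·f_1 from -8/9*v - 44/9 → -4
  leading term 1: no divisor's leading term divides it; move -4 to the remainder.
  remainder u*w - 4 ≠ 0; add h_3 = u*w - 4 to the basis.

The other S-polynomials (S(f_1,h_3), S(f_2,h_3)) all reduce to 0 modulo the current basis, so we have a Gröbner basis.
Inter-reduce: drop elements whose leading term is divisible by another's, tail-reduce, and make monic.
Reduced Gröbner basis: {u*w - 4, v + 1}.
Label its elements g_1 = u*w - 4, g_2 = v + 1.

Reduce p = 2*u**2*v*w + 7*u**2 - 8*u*v - 5*u + 1 modulo G:
  leading term u**2*v*w: subtract (2*u*v)·g_1 from 2*u**2*v*w + 7*u**2 - 8*u*v - 5*u + 1 → 7*u**2 - 5*u + 1
  leading term u**2: no divisor's leading term divides it; move 7*u**2 to the remainder.
  leading term u: no divisor's leading term divides it; move -5*u to the remainder.
  leading term 1: no divisor's leading term divides it; move 1 to the remainder.
  normal form = 7*u**2 - 5*u + 1.
The normal form is nonzero, so p ∉ I. Since p minus its normal form lies in I, I + (p) = I + (r) where r = 7*u**2 - 5*u + 1; decide whether this ideal is the whole ring.
Run Buchberger on G together with r (pairs among the g_i already reduce to 0 since G is a Gröbner basis):
g_1 = u*w - 4, LT = u*w.
g_2 = v + 1, LT = v.
r = 7*u**2 - 5*u + 1, LT = u**2.

S(g_1,r): lcm = u**2*w. S = 5/7*u*w - 4*u - 1/7*w.
  leading term u*w: subtract (5/7)·g_1 from 5/7*u*w - 4*u - 1/7*w → -4*u - 1/7*w + 20/7
  leading term u: no divisor's leading term divides it; move -4*u to the remainder.
  leading term w: no divisor's leading term divides it; move -1/7*w to the remainder.
  leading term 1: no divisor's leading term divides it; move 20/7 to the remainder.
  remainder -4*u - 1/7*w + 20/7 ≠ 0; add m_4 = -4*u - 1/7*w + 20/7 to the basis.

S(g_1,m_4): lcm = u*w. S = -1/28*w**2 + 5/7*w - 4.
  leading term w**2: no divisor's leading term divides it; move -1/28*w**2 to the remainder.
  leading term w: no divisor's leading term divides it; move 5/7*w to the remainder.
  leading term 1: no divisor's leading term divides it; move -4 to the remainder.
  remainder -1/28*w**2 + 5/7*w - 4 ≠ 0; add m_5 = -1/28*w**2 + 5/7*w - 4 to the basis.

The other S-polynomials (S(g_1,g_2), S(g_2,r), S(g_2,m_4), S(r,m_4), S(g_1,m_5), S(g_2,m_5), S(r,m_5), S(m_4,m_5)) all reduce to 0 modulo the current basis, so we have a Gröbner basis.
Inter-reduce: drop elements whose leading term is divisible by another's, tail-reduce, and make monic.
Reduced Gröbner basis: {u + 1/28*w - 5/7, v + 1, w**2 - 20*w + 112}.
The reduced Gröbner basis of I + (p) is {u + 1/28*w - 5/7, v + 1, w**2 - 20*w + 112} ≠ {1}, a proper ideal, so the enlarged system stays consistent: p is independent of I, with normal form 7*u**2 - 5*u + 1.

2*u**2*v*w + 7*u**2 - 8*u*v - 5*u + 1 is independent of I; its normal form modulo I is 7*u**2 - 5*u + 1.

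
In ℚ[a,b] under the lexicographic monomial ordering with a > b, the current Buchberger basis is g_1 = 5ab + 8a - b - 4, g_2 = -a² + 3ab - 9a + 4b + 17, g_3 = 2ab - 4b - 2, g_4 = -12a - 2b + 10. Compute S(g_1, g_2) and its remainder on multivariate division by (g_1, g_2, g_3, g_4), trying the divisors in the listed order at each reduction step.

S(g_1, g_2) = 8/5a² + 3ab² - 46/5ab - ⅘a + 4b² + 17b; remainder on division = 23/5b² + 601/25b + 486/25.

lcm(LM(g_1), LM(g_2)) = a²b.
S = (lcm/LT(g_1))·g_1 − (lcm/LT(g_2))·g_2 = 8/5a² + 3ab² - 46/5ab - ⅘a + 4b² + 17b.
Reduce S modulo (g_1, g_2, g_3, g_4) in that order:
  leading term a²: subtract (-8/5)·g_2 from 8/5a² + 3ab² - 46/5ab - ⅘a + 4b² + 17b → 3ab² - 22/5ab - 76/5a + 4b² + 117/5b + 136/5
  leading term ab²: subtract (⅗b)·g_1 from 3ab² - 22/5ab - 76/5a + 4b² + 117/5b + 136/5 → -46/5ab - 76/5a + 23/5b² + 129/5b + 136/5
  leading term ab: subtract (-46/25)·g_1 from -46/5ab - 76/5a + 23/5b² + 129/5b + 136/5 → -12/25a + 23/5b² + 599/25b + 496/25
  leading term a: subtract (1/25)·g_4 from -12/25a + 23/5b² + 599/25b + 496/25 → 23/5b² + 601/25b + 486/25
  leading term b²: no divisor's leading term divides it; move 23/5b² to the remainder.
  leading term b: no divisor's leading term divides it; move 601/25b to the remainder.
  leading term 1: no divisor's leading term divides it; move 486/25 to the remainder.
The remainder 23/5b² + 601/25b + 486/25 is nonzero, so it would be added as the next basis element.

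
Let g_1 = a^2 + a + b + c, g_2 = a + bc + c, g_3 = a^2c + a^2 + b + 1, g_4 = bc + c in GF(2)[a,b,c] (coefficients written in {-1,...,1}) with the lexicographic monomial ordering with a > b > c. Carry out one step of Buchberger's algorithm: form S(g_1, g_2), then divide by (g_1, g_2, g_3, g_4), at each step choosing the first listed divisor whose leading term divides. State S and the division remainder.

lcm(LM(g_1), LM(g_2)) = a^2.
S = (lcm/LT(g_1))·g_1 − (lcm/LT(g_2))·g_2 = abc + ac + a + b + c.
Reduce S modulo (g_1, g_2, g_3, g_4) in that order:
  leading term abc: subtract (bc)·g_2 from abc + ac + a + b + c → ac + a + b^2c^2 + bc^2 + b + c
  leading term ac: subtract (c)·g_2 from ac + a + b^2c^2 + bc^2 + b + c → a + b^2c^2 + b + c^2 + c
  leading term a: subtract (1)·g_2 from a + b^2c^2 + b + c^2 + c → b^2c^2 + bc + b + c^2
  leading term b^2c^2: subtract (bc)·g_4 from b^2c^2 + bc + b + c^2 → bc^2 + bc + b + c^2
  leading term bc^2: subtract (c)·g_4 from bc^2 + bc + b + c^2 → bc + b
  leading term bc: subtract (1)·g_4 from bc + b → b + c
  leading term b: no divisor's leading term divides it; move b to the remainder.
  leading term c: no divisor's leading term divides it; move c to the remainder.
The remainder b + c is nonzero, so it would be added as the next basis element.

S(g_1, g_2) = abc + ac + a + b + c; remainder on division = b + c.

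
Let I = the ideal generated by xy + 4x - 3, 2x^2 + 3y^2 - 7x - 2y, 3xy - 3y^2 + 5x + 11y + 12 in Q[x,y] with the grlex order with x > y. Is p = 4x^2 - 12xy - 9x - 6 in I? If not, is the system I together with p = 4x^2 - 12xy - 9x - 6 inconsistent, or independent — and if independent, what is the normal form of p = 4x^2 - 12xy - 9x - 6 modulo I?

Adjoining 4x^2 - 12xy - 9x - 6 makes the ideal the whole ring: the system is inconsistent.

First compute the reduced Gröbner basis of I by Buchberger's algorithm.
f_1 = xy + 4x - 3, LT = xy.
f_2 = 2x^2 + 3y^2 - 7x - 2y, LT = x^2.
f_3 = 3xy - 3y^2 + 5x + 11y + 12, LT = xy.

S(f_1,f_2): lcm = x^2y. S = -3/2y^3 + 4x^2 + 7/2xy + y^2 - 3x.
  leading term y^3: no divisor's leading term divides it; move -3/2y^3 to the remainder.
  leading term x^2: subtract (2)·f_2 from 4x^2 + 7/2xy + y^2 - 3x → 7/2xy - 5y^2 + 11x + 4y
  leading term xy: subtract (7/2)·f_1 from 7/2xy - 5y^2 + 11x + 4y → -5y^2 - 3x + 4y + 21/2
  leading term y^2: no divisor's leading term divides it; move -5y^2 to the remainder.
  leading term x: no divisor's leading term divides it; move -3x to the remainder.
  leading term y: no divisor's leading term divides it; move 4y to the remainder.
  leading term 1: no divisor's leading term divides it; move 21/2 to the remainder.
  remainder -3/2y^3 - 5y^2 - 3x + 4y + 21/2 ≠ 0; add h_4 = -3/2y^3 - 5y^2 - 3x + 4y + 21/2 to the basis.

S(f_1,f_3): lcm = xy. S = y^2 + 7/3x - 11/3y - 7.
  leading term y^2: no divisor's leading term divides it; move y^2 to the remainder.
  leading term x: no divisor's leading term divides it; move 7/3x to the remainder.
  leading term y: no divisor's leading term divides it; move -11/3y to the remainder.
  leading term 1: no divisor's leading term divides it; move -7 to the remainder.
  remainder y^2 + 7/3x - 11/3y - 7 ≠ 0; add h_5 = y^2 + 7/3x - 11/3y - 7 to the basis.

S(f_2,f_3): lcm = x^2y. S = xy^2 + 3/2y^3 - 5/3x^2 - 43/6xy - y^2 - 4x.
  leading term xy^2: subtract (y)·f_1 from xy^2 + 3/2y^3 - 5/3x^2 - 43/6xy - y^2 - 4x → 3/2y^3 - 5/3x^2 - 67/6xy - y^2 - 4x + 3y
  leading term y^3: subtract (-1)·h_4 from 3/2y^3 - 5/3x^2 - 67/6xy - y^2 - 4x + 3y → -5/3x^2 - 67/6xy - 6y^2 - 7x + 7y + 21/2
  leading term x^2: subtract (-5/6)·f_2 from -5/3x^2 - 67/6xy - 6y^2 - 7x + 7y + 21/2 → -67/6xy - 7/2y^2 - 77/6x + 16/3y + 21/2
  leading term xy: subtract (-67/6)·f_1 from -67/6xy - 7/2y^2 - 77/6x + 16/3y + 21/2 → -7/2y^2 + 191/6x + 16/3y - 23
  leading term y^2: subtract (-7/2)·h_5 from -7/2y^2 + 191/6x + 16/3y - 23 → 40x - 15/2y - 95/2
  leading term x: no divisor's leading term divides it; move 40x to the remainder.
  leading term y: no divisor's leading term divides it; move -15/2y to the remainder.
  leading term 1: no divisor's leading term divides it; move -95/2 to the remainder.
  remainder 40x - 15/2y - 95/2 ≠ 0; add h_6 = 40x - 15/2y - 95/2 to the basis.

S(f_3,h_4): lcm = xy^3. S = -y^4 - 5/3xy^2 + 11/3y^3 - 2x^2 + 8/3xy + 4y^2 + 7x.
  leading term y^4: subtract (2/3y)·h_4 from -y^4 - 5/3xy^2 + 11/3y^3 - 2x^2 + 8/3xy + 4y^2 + 7x → -5/3xy^2 + 7y^3 - 2x^2 + 14/3xy + 4/3y^2 + 7x - 7y
  leading term xy^2: subtract (-5/3y)·f_1 from -5/3xy^2 + 7y^3 - 2x^2 + 14/3xy + 4/3y^2 + 7x - 7y → 7y^3 - 2x^2 + 34/3xy + 4/3y^2 + 7x - 12y
  leading term y^3: subtract (-14/3)·h_4 from 7y^3 - 2x^2 + 34/3xy + 4/3y^2 + 7x - 12y → -2x^2 + 34/3xy - 22y^2 - 7x + 20/3y + 49
  leading term x^2: subtract (-1)·f_2 from -2x^2 + 34/3xy - 22y^2 - 7x + 20/3y + 49 → 34/3xy - 19y^2 - 14x + 14/3y + 49
  leading term xy: subtract (34/3)·f_1 from 34/3xy - 19y^2 - 14x + 14/3y + 49 → -19y^2 - 178/3x + 14/3y + 83
  leading term y^2: subtract (-19)·h_5 from -19y^2 - 178/3x + 14/3y + 83 → -15x - 65y - 50
  leading term x: subtract (-3/8)·h_6 from -15x - 65y - 50 → -1085/16y - 1085/16
  leading term y: no divisor's leading term divides it; move -1085/16y to the remainder.
  leading term 1: no divisor's leading term divides it; move -1085/16 to the remainder.
  remainder -1085/16y - 1085/16 ≠ 0; add h_7 = -1085/16y - 1085/16 to the basis.

The other S-polynomials (S(f_1,h_4), S(f_2,h_4), S(f_1,h_5), S(f_2,h_5), S(f_3,h_5), S(h_4,h_5), S(f_1,h_6), S(f_2,h_6), S(f_3,h_6), S(h_4,h_6), S(h_5,h_6), S(f_1,h_7), S(f_2,h_7), S(f_3,h_7), S(h_4,h_7), S(h_5,h_7), S(h_6,h_7)) all reduce to 0 modulo the current basis, so we have a Gröbner basis.
Inter-reduce: drop elements whose leading term is divisible by another's, tail-reduce, and make monic.
Reduced Gröbner basis: {x - 1, y + 1}.
Label its elements g_1 = x - 1, g_2 = y + 1.

Reduce p = 4x^2 - 12xy - 9x - 6 modulo G:
  leading term x^2: subtract (4x)·g_1 from 4x^2 - 12xy - 9x - 6 → -12xy - 5x - 6
  leading term xy: subtract (-12y)·g_1 from -12xy - 5x - 6 → -5x - 12y - 6
  leading term x: subtract (-5)·g_1 from -5x - 12y - 6 → -12y - 11
  leading term y: subtract (-12)·g_2 from -12y - 11 → 1
  leading term 1: no divisor's leading term divides it; move 1 to the remainder.
  normal form = 1.
The normal form is nonzero, so p ∉ I. Since p minus its normal form lies in I, I + (p) = I + (r) where r = 1; decide whether this ideal is the whole ring.
Here r = 1 is a nonzero constant, hence a unit: 1 ∈ I + (p), the Gröbner basis of I + (p) is {1}, and the enlarged system has no common solution — adjoining p is inconsistent.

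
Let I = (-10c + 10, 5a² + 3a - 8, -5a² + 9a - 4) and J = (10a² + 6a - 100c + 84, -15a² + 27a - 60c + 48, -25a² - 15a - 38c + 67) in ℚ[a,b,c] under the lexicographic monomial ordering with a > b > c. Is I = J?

Two ideals are equal iff their reduced Gröbner bases coincide (the reduced basis is unique for a fixed ordering).
Buchberger on the first generating set:
f_1 = -10c + 10, LT = c.
f_2 = 5a² + 3a - 8, LT = a².
f_3 = -5a² + 9a - 4, LT = a².

S(f_2,f_3): lcm = a². S = 12/5a - 12/5.
  reduce S modulo (f_1, f_2, f_3):
  remainder 12/5a - 12/5 ≠ 0; add g_4 = 12/5a - 12/5 to the basis.

The other S-polynomials (S(f_1,f_2), S(f_1,f_3), S(f_1,g_4), S(f_2,g_4), S(f_3,g_4)) all reduce to 0 modulo the current basis, so we have a Gröbner basis.
Inter-reduce: drop elements whose leading term is divisible by another's, tail-reduce, and make monic.
Reduced Gröbner basis: {a - 1, c - 1}.

Buchberger on the second generating set:
h_1 = 10a² + 6a - 100c + 84, LT = a².
h_2 = -15a² + 27a - 60c + 48, LT = a².
h_3 = -25a² - 15a - 38c + 67, LT = a².

S(h_1,h_2): lcm = a². S = 12/5a - 14c + 58/5.
  reduce S modulo (h_1, h_2, h_3):
  remainder 12/5a - 14c + 58/5 ≠ 0; add k_4 = 12/5a - 14c + 58/5 to the basis.

S(h_1,h_3): lcm = a². S = -288/25c + 277/25.
  reduce S modulo (h_1, h_2, h_3, k_4):
  remainder -288/25c + 277/25 ≠ 0; add k_5 = -288/25c + 277/25 to the basis.

S(h_1,k_4): lcm = a². S = 35/6ac - 127/30a - 10c + 42/5.
  reduce S modulo (h_1, h_2, h_3, k_4, k_5):
  remainder -441023/2985984 ≠ 0; add k_6 = -441023/2985984 to the basis.

The other S-polynomials (S(h_2,h_3), S(h_2,k_4), S(h_3,k_4), S(h_1,k_5), S(h_2,k_5), S(h_3,k_5), S(k_4,k_5), S(h_1,k_6), S(h_2,k_6), S(h_3,k_6), S(k_4,k_6), S(k_5,k_6)) all reduce to 0 modulo the current basis, so we have a Gröbner basis.
Inter-reduce: drop elements whose leading term is divisible by another's, tail-reduce, and make monic.
Reduced Gröbner basis: {1}.

Since the reduced bases disagree, the two ideals are not the same.

No, the ideals differ.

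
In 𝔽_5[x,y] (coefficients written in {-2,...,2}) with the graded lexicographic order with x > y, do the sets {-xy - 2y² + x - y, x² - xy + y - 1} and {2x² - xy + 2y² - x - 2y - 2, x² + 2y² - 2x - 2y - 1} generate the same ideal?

No, the ideals differ.

Since reduced Gröbner bases are canonical representatives of ideals under a given ordering, it suffices to compute and compare them.
Buchberger on the first generating set:
f_1 = -xy - 2y² + x - y, LT = xy.
f_2 = x² - xy + y - 1, LT = x².

S(f_1,f_2): lcm = x²y. S = -2xy² - x² + xy - y² + y.
  leading term xy²: subtract (2y)·f_1 from -2xy² - x² + xy - y² + y → -y³ - x² - xy + y² + y
  leading term y³: no divisor's leading term divides it; move -y³ to the remainder.
  leading term x²: subtract (-1)·f_2 from -x² - xy + y² + y → -2xy + y² + 2y - 1
  leading term xy: subtract (2)·f_1 from -2xy + y² + 2y - 1 → -2x - y - 1
  leading term x: no divisor's leading term divides it; move -2x to the remainder.
  leading term y: no divisor's leading term divides it; move -y to the remainder.
  leading term 1: no divisor's leading term divides it; move -1 to the remainder.
  remainder -y³ - 2x - y - 1 ≠ 0; add g_3 = -y³ - 2x - y - 1 to the basis.

The other S-polynomials (S(f_1,g_3), S(f_2,g_3)) all reduce to 0 modulo the current basis, so we have a Gröbner basis.
Inter-reduce: drop elements whose leading term is divisible by another's, tail-reduce, and make monic.
Reduced Gröbner basis: {y³ + 2x + y + 1, x² + 2y² - x + 2y - 1, xy + 2y² - x + y}.

Buchberger on the second generating set:
h_1 = 2x² - xy + 2y² - x - 2y - 2, LT = x².
h_2 = x² + 2y² - 2x - 2y - 1, LT = x².

S(h_1,h_2): lcm = x². S = 2xy - y² - x + y.
  leading term xy: no divisor's leading term divides it; move 2xy to the remainder.
  leading term y²: no divisor's leading term divides it; move -y² to the remainder.
  leading term x: no divisor's leading term divides it; move -x to the remainder.
  leading term y: no divisor's leading term divides it; move y to the remainder.
  remainder 2xy - y² - x + y ≠ 0; add k_3 = 2xy - y² - x + y to the basis.

S(h_1,k_3): lcm = x²y. S = y³ - 2x² - xy - y² - y.
  leading term y³: no divisor's leading term divides it; move y³ to the remainder.
  leading term x²: subtract (-1)·h_1 from -2x² - xy - y² - y → -2xy + y² - x + 2y - 2
  leading term xy: subtract (-1)·k_3 from -2xy + y² - x + 2y - 2 → -2x - 2y - 2
  leading term x: no divisor's leading term divides it; move -2x to the remainder.
  leading term y: no divisor's leading term divides it; move -2y to the remainder.
  leading term 1: no divisor's leading term divides it; move -2 to the remainder.
  remainder y³ - 2x - 2y - 2 ≠ 0; add k_4 = y³ - 2x - 2y - 2 to the basis.

The other S-polynomials (S(h_2,k_3), S(h_1,k_4), S(h_2,k_4), S(k_3,k_4)) all reduce to 0 modulo the current basis, so we have a Gröbner basis.
Inter-reduce: drop elements whose leading term is divisible by another's, tail-reduce, and make monic.
Reduced Gröbner basis: {y³ - 2x - 2y - 2, x² + 2y² - 2x - 2y - 1, xy + 2y² + 2x - 2y}.

Since the reduced bases disagree, the two ideals are not the same.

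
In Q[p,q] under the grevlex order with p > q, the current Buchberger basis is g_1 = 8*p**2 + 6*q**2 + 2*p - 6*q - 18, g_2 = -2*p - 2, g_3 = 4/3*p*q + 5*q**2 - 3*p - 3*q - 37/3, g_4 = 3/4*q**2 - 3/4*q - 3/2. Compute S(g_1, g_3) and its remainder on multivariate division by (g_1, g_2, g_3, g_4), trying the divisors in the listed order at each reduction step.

S(g_1, g_3) = -15/4*p*q**2 + 3/4*q**3 + 9/4*p**2 + 5/2*p*q - 3/4*q**2 + 37/4*p - 9/4*q; remainder on division = 1/2*q + 1/2.

lcm(LM(g_1), LM(g_3)) = p**2*q.
S = (lcm/LT(g_1))·g_1 − (lcm/LT(g_3))·g_3 = -15/4*p*q**2 + 3/4*q**3 + 9/4*p**2 + 5/2*p*q - 3/4*q**2 + 37/4*p - 9/4*q.
Reduce S modulo (g_1, g_2, g_3, g_4) in that order:
  leading term p*q**2: subtract (15/8*q**2)·g_2 from -15/4*p*q**2 + 3/4*q**3 + 9/4*p**2 + 5/2*p*q - 3/4*q**2 + 37/4*p - 9/4*q → 3/4*q**3 + 9/4*p**2 + 5/2*p*q + 3*q**2 + 37/4*p - 9/4*q
  leading term q**3: subtract (q)·g_4 from 3/4*q**3 + 9/4*p**2 + 5/2*p*q + 3*q**2 + 37/4*p - 9/4*q → 9/4*p**2 + 5/2*p*q + 15/4*q**2 + 37/4*p - 3/4*q
  leading term p**2: subtract (9/32)·g_1 from 9/4*p**2 + 5/2*p*q + 15/4*q**2 + 37/4*p - 3/4*q → 5/2*p*q + 33/16*q**2 + 139/16*p + 15/16*q + 81/16
  leading term p*q: subtract (-5/4*q)·g_2 from 5/2*p*q + 33/16*q**2 + 139/16*p + 15/16*q + 81/16 → 33/16*q**2 + 139/16*p - 25/16*q + 81/16
  leading term q**2: subtract (11/4)·g_4 from 33/16*q**2 + 139/16*p - 25/16*q + 81/16 → 139/16*p + 1/2*q + 147/16
  leading term p: subtract (-139/32)·g_2 from 139/16*p + 1/2*q + 147/16 → 1/2*q + 1/2
  leading term q: no divisor's leading term divides it; move 1/2*q to the remainder.
  leading term 1: no divisor's leading term divides it; move 1/2 to the remainder.
The remainder 1/2*q + 1/2 is nonzero, so it would be added as the next basis element.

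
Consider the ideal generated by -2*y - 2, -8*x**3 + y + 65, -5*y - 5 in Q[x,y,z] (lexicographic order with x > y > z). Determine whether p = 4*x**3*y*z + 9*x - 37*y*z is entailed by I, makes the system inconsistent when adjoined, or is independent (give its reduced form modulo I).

First compute the reduced Gröbner basis of I by Buchberger's algorithm.
f_1 = -2*y - 2, LT = y.
f_2 = -8*x**3 + y + 65, LT = x**3.
f_3 = -5*y - 5, LT = y.

The S-polynomials (S(f_1,f_2), S(f_1,f_3), S(f_2,f_3)) all reduce to 0 modulo the current basis, so we have a Gröbner basis.
Inter-reduce: drop elements whose leading term is divisible by another's, tail-reduce, and make monic.
Reduced Gröbner basis: {x**3 - 8, y + 1}.
Label its elements g_1 = x**3 - 8, g_2 = y + 1.

Reduce p = 4*x**3*y*z + 9*x - 37*y*z modulo G:
  leading term x**3*y*z: subtract (4*y*z)·g_1 from 4*x**3*y*z + 9*x - 37*y*z → 9*x - 5*y*z
  leading term x: no divisor's leading term divides it; move 9*x to the remainder.
  leading term y*z: subtract (-5*z)·g_2 from -5*y*z → 5*z
  leading term z: no divisor's leading term divides it; move 5*z to the remainder.
  normal form = 9*x + 5*z.
The normal form is nonzero, so p ∉ I. Since p minus its normal form lies in I, I + (p) = I + (r) where r = 9*x + 5*z; decide whether this ideal is the whole ring.
Run Buchberger on G together with r (pairs among the g_i already reduce to 0 since G is a Gröbner basis):
g_1 = x**3 - 8, LT = x**3.
g_2 = y + 1, LT = y.
r = 9*x + 5*z, LT = x.

S(g_1,r): lcm = x**3. S = -5/9*x**2*z - 8.
  reduce S modulo (g_1, g_2, r):
  remainder -125/729*z**3 - 8 ≠ 0; add m_4 = -125/729*z**3 - 8 to the basis.

The other S-polynomials (S(g_1,g_2), S(g_2,r), S(g_1,m_4), S(g_2,m_4), S(r,m_4)) all reduce to 0 modulo the current basis, so we have a Gröbner basis.
Inter-reduce: drop elements whose leading term is divisible by another's, tail-reduce, and make monic.
Reduced Gröbner basis: {x + 5/9*z, y + 1, z**3 + 5832/125}.
The reduced Gröbner basis of I + (p) is {x + 5/9*z, y + 1, z**3 + 5832/125} ≠ {1}, a proper ideal, so the enlarged system stays consistent: p is independent of I, with normal form 9*x + 5*z.

4*x**3*y*z + 9*x - 37*y*z is independent of I; its normal form modulo I is 9*x + 5*z.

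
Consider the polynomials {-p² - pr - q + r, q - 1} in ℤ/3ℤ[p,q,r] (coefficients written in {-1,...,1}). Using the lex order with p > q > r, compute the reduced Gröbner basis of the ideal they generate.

G = {p² + pr - r + 1, q - 1}

The reduced Gröbner basis is the canonical form of the ideal for this ordering.

f_1 = -p² - pr - q + r, LT = p².
f_2 = q - 1, LT = q.

The S-polynomials (S(f_1,f_2)) all reduce to 0 modulo the current basis, so we have a Gröbner basis.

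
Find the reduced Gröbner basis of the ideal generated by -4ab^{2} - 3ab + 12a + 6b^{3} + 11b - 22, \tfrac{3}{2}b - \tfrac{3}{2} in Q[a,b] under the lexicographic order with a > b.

f_1 = -4ab^{2} - 3ab + 12a + 6b^{3} + 11b - 22, LT = ab^{2}.
f_2 = \tfrac{3}{2}b - \tfrac{3}{2}, LT = b.

S(f_1,f_2): lcm = ab^{2}. S = \tfrac{7}{4}ab - 3a - \tfrac{3}{2}b^{3} - \tfrac{11}{4}b + \tfrac{11}{2}.
  reduce S modulo (f_1, f_2):
  remainder -\tfrac{5}{4}a + \tfrac{5}{4} ≠ 0; add g_3 = -\tfrac{5}{4}a + \tfrac{5}{4} to the basis.

The other S-polynomials (S(f_1,g_3), S(f_2,g_3)) all reduce to 0 modulo the current basis, so we have a Gröbner basis.
Inter-reduce: drop elements whose leading term is divisible by another's, tail-reduce, and make monic.

G = {a - 1, b - 1}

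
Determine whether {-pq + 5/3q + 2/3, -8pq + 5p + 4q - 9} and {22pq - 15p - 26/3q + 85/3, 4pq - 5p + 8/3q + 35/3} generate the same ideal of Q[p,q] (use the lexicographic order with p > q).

Yes, the ideals are equal.

For a fixed monomial order, each ideal has a unique reduced Gröbner basis; comparing bases decides equality.
Buchberger on the first generating set:
f_1 = -pq + 5/3q + 2/3, LT = pq.
f_2 = -8pq + 5p + 4q - 9, LT = pq.

S(f_1,f_2): lcm = pq. S = 5/8p - 7/6q - 43/24.
  reduce S modulo (f_1, f_2):
  remainder 5/8p - 7/6q - 43/24 ≠ 0; add g_3 = 5/8p - 7/6q - 43/24 to the basis.

S(f_1,g_3): lcm = pq. S = 28/15q^2 + 6/5q - 2/3.
  reduce S modulo (f_1, f_2, g_3):
  remainder 28/15q^2 + 6/5q - 2/3 ≠ 0; add g_4 = 28/15q^2 + 6/5q - 2/3 to the basis.

The other S-polynomials (S(f_2,g_3), S(f_1,g_4), S(f_2,g_4), S(g_3,g_4)) all reduce to 0 modulo the current basis, so we have a Gröbner basis.
Inter-reduce: drop elements whose leading term is divisible by another's, tail-reduce, and make monic.
Reduced Gröbner basis: {p - 28/15q - 43/15, q^2 + 9/14q - 5/14}.

Buchberger on the second generating set:
h_1 = 22pq - 15p - 26/3q + 85/3, LT = pq.
h_2 = 4pq - 5p + 8/3q + 35/3, LT = pq.

S(h_1,h_2): lcm = pq. S = 25/44p - 35/33q - 215/132.
  reduce S modulo (h_1, h_2):
  remainder 25/44p - 35/33q - 215/132 ≠ 0; add k_3 = 25/44p - 35/33q - 215/132 to the basis.

S(h_1,k_3): lcm = pq. S = -15/22p + 28/15q^2 + 136/55q + 85/66.
  reduce S modulo (h_1, h_2, k_3):
  remainder 28/15q^2 + 6/5q - 2/3 ≠ 0; add k_4 = 28/15q^2 + 6/5q - 2/3 to the basis.

The other S-polynomials (S(h_2,k_3), S(h_1,k_4), S(h_2,k_4), S(k_3,k_4)) all reduce to 0 modulo the current basis, so we have a Gröbner basis.
Inter-reduce: drop elements whose leading term is divisible by another's, tail-reduce, and make monic.
Reduced Gröbner basis: {p - 28/15q - 43/15, q^2 + 9/14q - 5/14}.

The two bases agree; hence the ideals are identical.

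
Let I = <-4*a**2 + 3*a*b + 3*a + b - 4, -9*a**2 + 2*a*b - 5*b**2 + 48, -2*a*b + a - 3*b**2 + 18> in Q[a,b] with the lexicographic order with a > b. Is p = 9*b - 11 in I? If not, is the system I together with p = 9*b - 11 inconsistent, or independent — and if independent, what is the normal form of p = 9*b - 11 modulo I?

Adjoining 9*b - 11 makes the ideal the whole ring: the system is inconsistent.

First compute the reduced Gröbner basis of I by Buchberger's algorithm.
f_1 = -4*a**2 + 3*a*b + 3*a + b - 4, LT = a**2.
f_2 = -9*a**2 + 2*a*b - 5*b**2 + 48, LT = a**2.
f_3 = -2*a*b + a - 3*b**2 + 18, LT = a*b.

S(f_1,f_2): lcm = a**2. S = -19/36*a*b - 3/4*a - 5/9*b**2 - 1/4*b + 19/3.
  reduce S modulo (f_1, f_2, f_3):
  remainder -73/72*a + 17/72*b**2 - 1/4*b + 19/12 ≠ 0; add h_4 = -73/72*a + 17/72*b**2 - 1/4*b + 19/12 to the basis.

S(f_1,f_3): lcm = a**2*b. S = 1/2*a**2 - 9/4*a*b**2 - 3/4*a*b + 9*a - 1/4*b**2 + b.
  reduce S modulo (f_1, f_2, f_3, h_4):
  remainder 27/8*b**3 + 2341/584*b**2 - 12411/584*b - 155/292 ≠ 0; add h_5 = 27/8*b**3 + 2341/584*b**2 - 12411/584*b - 155/292 to the basis.

S(f_2,f_3): lcm = a**2*b. S = 1/2*a**2 - 31/18*a*b**2 + 9*a + 5/9*b**3 - 16/3*b.
  reduce S modulo (f_1, f_2, f_3, h_4, h_5):
  remainder -30949/35478*b**2 - 12595/3942*b + 175253/17739 ≠ 0; add h_6 = -30949/35478*b**2 - 12595/3942*b + 175253/17739 to the basis.

S(f_1,h_4): lcm = a**2. S = 17/73*a*b**2 - 291/292*a*b + 237/292*a - 1/4*b + 1.
  reduce S modulo (f_1, f_2, f_3, h_4, h_5, h_6):
  remainder -16079854/2259277*b + 32159708/2259277 ≠ 0; add h_7 = -16079854/2259277*b + 32159708/2259277 to the basis.

The other S-polynomials (S(f_2,h_4), S(f_3,h_4), S(f_1,h_5), S(f_2,h_5), S(f_3,h_5), S(h_4,h_5), S(f_1,h_6), S(f_2,h_6), S(f_3,h_6), S(h_4,h_6), S(h_5,h_6), S(f_1,h_7), S(f_2,h_7), S(f_3,h_7), S(h_4,h_7), S(h_5,h_7), S(h_6,h_7)) all reduce to 0 modulo the current basis, so we have a Gröbner basis.
Inter-reduce: drop elements whose leading term is divisible by another's, tail-reduce, and make monic.
Reduced Gröbner basis: {a - 2, b - 2}.
Label its elements g_1 = a - 2, g_2 = b - 2.

Reduce p = 9*b - 11 modulo G:
  leading term b: subtract (9)·g_2 from 9*b - 11 → 7
  leading term 1: no divisor's leading term divides it; move 7 to the remainder.
  normal form = 7.
The normal form is nonzero, so p ∉ I. Since p minus its normal form lies in I, I + (p) = I + (r) where r = 7; decide whether this ideal is the whole ring.
Here r = 7 is a nonzero constant, hence a unit: 1 ∈ I + (p), the Gröbner basis of I + (p) is {1}, and the enlarged system has no common solution — adjoining p is inconsistent.

The remainder on division by a Gröbner basis is unique — it is the normal form.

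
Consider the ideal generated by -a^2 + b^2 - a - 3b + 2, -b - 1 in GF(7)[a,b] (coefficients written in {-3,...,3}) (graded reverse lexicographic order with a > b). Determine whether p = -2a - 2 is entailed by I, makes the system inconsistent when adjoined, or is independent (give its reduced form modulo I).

First compute the reduced Gröbner basis of I by Buchberger's algorithm.
f_1 = -a^2 + b^2 - a - 3b + 2, LT = a^2.
f_2 = -b - 1, LT = b.

The S-polynomials (S(f_1,f_2)) all reduce to 0 modulo the current basis, so we have a Gröbner basis.
Inter-reduce: drop elements whose leading term is divisible by another's, tail-reduce, and make monic.
Reduced Gröbner basis: {a^2 + a + 1, b + 1}.
Label its elements g_1 = a^2 + a + 1, g_2 = b + 1.

Reduce p = -2a - 2 modulo G:
  leading term a: no divisor's leading term divides it; move -2a to the remainder.
  leading term 1: no divisor's leading term divides it; move -2 to the remainder.
  normal form = -2a - 2.
The normal form is nonzero, so p ∉ I. Since p minus its normal form lies in I, I + (p) = I + (r) where r = -2a - 2; decide whether this ideal is the whole ring.
Run Buchberger on G together with r (pairs among the g_i already reduce to 0 since G is a Gröbner basis):
g_1 = a^2 + a + 1, LT = a^2.
g_2 = b + 1, LT = b.
r = -2a - 2, LT = a.

S(g_1,r): lcm = a^2. S = 1.
  leading term 1: no divisor's leading term divides it; move 1 to the remainder.
  remainder 1 ≠ 0; add m_4 = 1 to the basis.

The other S-polynomials (S(g_1,g_2), S(g_2,r), S(g_1,m_4), S(g_2,m_4), S(r,m_4)) all reduce to 0 modulo the current basis, so we have a Gröbner basis.
Inter-reduce: drop elements whose leading term is divisible by another's, tail-reduce, and make monic.
Reduced Gröbner basis: {1}.
The reduced Gröbner basis of I + (p) is {1}: the ideal is the whole ring, so the enlarged system has no common solution — adjoining p is inconsistent.

Adjoining -2a - 2 makes the ideal the whole ring: the system is inconsistent.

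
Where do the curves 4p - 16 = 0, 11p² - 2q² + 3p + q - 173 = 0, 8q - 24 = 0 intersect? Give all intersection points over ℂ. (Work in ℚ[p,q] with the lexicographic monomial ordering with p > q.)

{(4, 3)}

Compute a lex Gröbner basis by Buchberger's algorithm.
f_1 = 4p - 16, LT = p.
f_2 = 11p² + 3p - 2q² + q - 173, LT = p².
f_3 = 8q - 24, LT = q.

The S-polynomials (S(f_1,f_2), S(f_1,f_3), S(f_2,f_3)) all reduce to 0 modulo the current basis, so we have a Gröbner basis.
Inter-reduce: drop elements whose leading term is divisible by another's, tail-reduce, and make monic.
Reduced Gröbner basis: {p - 4, q - 3}.

From the last basis element, q - 3 = 0, so q takes values in {3}. Each choice, substituted upward through the basis, yields the corresponding point(s) of the solution set.
  q = 3: the earlier basis element becomes p - 4 = 0, giving p = 4 — point (4, 3).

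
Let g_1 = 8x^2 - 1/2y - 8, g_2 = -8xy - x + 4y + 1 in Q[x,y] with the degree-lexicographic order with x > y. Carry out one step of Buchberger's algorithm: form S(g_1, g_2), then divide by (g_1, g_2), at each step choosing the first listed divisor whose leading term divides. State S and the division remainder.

S(g_1, g_2) = -1/8x^2 + 1/2xy - 1/16y^2 + 1/8x - y; remainder on division = -1/16y^2 + 1/16x - 97/128y - 1/16.

lcm(LM(g_1), LM(g_2)) = x^2y.
S = (lcm/LT(g_1))·g_1 − (lcm/LT(g_2))·g_2 = -1/8x^2 + 1/2xy - 1/16y^2 + 1/8x - y.
Reduce S modulo (g_1, g_2) in that order:
  leading term x^2: subtract (-1/64)·g_1 from -1/8x^2 + 1/2xy - 1/16y^2 + 1/8x - y → 1/2xy - 1/16y^2 + 1/8x - 129/128y - 1/8
  leading term xy: subtract (-1/16)·g_2 from 1/2xy - 1/16y^2 + 1/8x - 129/128y - 1/8 → -1/16y^2 + 1/16x - 97/128y - 1/16
  leading term y^2: no divisor's leading term divides it; move -1/16y^2 to the remainder.
  leading term x: no divisor's leading term divides it; move 1/16x to the remainder.
  leading term y: no divisor's leading term divides it; move -97/128y to the remainder.
  leading term 1: no divisor's leading term divides it; move -1/16 to the remainder.
The remainder -1/16y^2 + 1/16x - 97/128y - 1/16 is nonzero, so it would be added as the next basis element.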